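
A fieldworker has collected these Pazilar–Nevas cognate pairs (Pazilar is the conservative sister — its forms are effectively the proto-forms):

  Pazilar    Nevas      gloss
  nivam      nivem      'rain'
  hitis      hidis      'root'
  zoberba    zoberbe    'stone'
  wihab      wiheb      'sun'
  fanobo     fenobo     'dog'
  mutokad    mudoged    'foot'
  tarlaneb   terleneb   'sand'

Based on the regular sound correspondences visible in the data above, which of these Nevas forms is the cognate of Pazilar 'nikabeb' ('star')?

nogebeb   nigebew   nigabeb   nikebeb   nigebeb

mutokad ~ mudoged — Pazilar k corresponds to Nevas g between vowels (before a back vowel).
wihab ~ wiheb — Pazilar a corresponds to Nevas e after a consonant, before a labial obstruent.
Applying these to Pazilar 'nikabeb':
  nikabeb → nigabeb   (k→g between vowels (before a back vowel))
  nigabeb → nigebeb   (a→e after a consonant, before a labial obstruent)
So the Nevas cognate is 'nigebeb'.

nigebeb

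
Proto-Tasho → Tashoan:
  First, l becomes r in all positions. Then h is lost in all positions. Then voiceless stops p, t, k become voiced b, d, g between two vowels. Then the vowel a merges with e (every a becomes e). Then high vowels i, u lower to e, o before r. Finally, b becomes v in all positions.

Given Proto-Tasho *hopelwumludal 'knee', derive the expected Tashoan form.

Tashoan: *hopelwumludal
  hopelwumludal → hoperwumrudar   [unconditioned shift]
  hoperwumrudar → operwumrudar   [h-loss]
  operwumrudar → oberwumrudar   [intervocalic voicing]
  oberwumrudar → oberwumruder   [vowel merger]
  oberwumruder (rule 5 does not apply)
  oberwumruder → overwumruder   [unconditioned shift]
  giving Tashoan overwumruder.

overwumruder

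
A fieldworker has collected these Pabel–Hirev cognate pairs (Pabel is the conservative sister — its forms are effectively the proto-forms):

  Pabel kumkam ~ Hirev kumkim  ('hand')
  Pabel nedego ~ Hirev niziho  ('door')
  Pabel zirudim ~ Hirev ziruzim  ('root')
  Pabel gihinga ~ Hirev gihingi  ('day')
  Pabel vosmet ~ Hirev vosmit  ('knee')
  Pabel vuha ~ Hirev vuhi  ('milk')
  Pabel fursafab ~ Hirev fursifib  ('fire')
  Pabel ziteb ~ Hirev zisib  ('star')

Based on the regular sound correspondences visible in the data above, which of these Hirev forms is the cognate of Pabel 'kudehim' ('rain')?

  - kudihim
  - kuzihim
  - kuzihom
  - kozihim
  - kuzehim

kuzihim

nedego ~ niziho — Pabel d corresponds to Hirev z between vowels (before a front vowel).
nedego ~ niziho, vosmet ~ vosmit — Pabel e corresponds to Hirev i after a consonant, before a consonant other than r, m, n, p, b, f, v.
Applying these to Pabel 'kudehim':
  kudehim → kuzehim   (d→z between vowels (before a front vowel))
  kuzehim → kuzihim   (e→i after a consonant, before a consonant other than r, m, n, p, b, f, v)
So the Hirev cognate is 'kuzihim'.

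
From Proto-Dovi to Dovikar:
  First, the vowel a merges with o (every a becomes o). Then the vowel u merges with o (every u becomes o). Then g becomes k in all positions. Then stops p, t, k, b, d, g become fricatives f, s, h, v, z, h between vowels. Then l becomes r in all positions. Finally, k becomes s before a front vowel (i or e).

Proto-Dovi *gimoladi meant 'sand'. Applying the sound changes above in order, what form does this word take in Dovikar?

Dovikar: start from *gimoladi.
  rule 1 (vowel merger): gimoladi → gimolodi
  rule 2: no change — gimolodi
  rule 3 (unconditioned shift): gimolodi → kimolodi
  rule 4 (intervocalic lenition): kimolodi → kimolozi
  rule 5 (unconditioned shift): kimolozi → kimorozi
  rule 6 (palatalisation): kimorozi → simorozi
  ⇒ Dovikar simorozi

simorozi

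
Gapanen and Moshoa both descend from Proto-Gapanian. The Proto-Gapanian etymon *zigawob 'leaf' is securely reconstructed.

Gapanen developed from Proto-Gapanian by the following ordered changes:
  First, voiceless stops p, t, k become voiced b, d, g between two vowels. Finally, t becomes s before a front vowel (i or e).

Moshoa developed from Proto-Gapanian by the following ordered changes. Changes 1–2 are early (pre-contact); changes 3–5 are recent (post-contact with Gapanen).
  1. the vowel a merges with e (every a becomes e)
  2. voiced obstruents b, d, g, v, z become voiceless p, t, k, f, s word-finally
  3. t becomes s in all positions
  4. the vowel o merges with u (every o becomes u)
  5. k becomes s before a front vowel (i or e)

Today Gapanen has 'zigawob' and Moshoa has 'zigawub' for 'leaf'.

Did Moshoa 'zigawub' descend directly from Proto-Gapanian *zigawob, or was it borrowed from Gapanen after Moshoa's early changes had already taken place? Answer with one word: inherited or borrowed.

If inherited, *zigawob would pass through all of Moshoa's changes:
Moshoa: *zigawob
  zigawob → zigewob   [vowel merger]
  zigewob → zigewop   [final devoicing]
  zigewop (rule 3 does not apply)
  zigewop → zigewup   [vowel merger]
  zigewup (rule 5 does not apply)
  giving Moshoa zigewup.
If borrowed from Gapanen 'zigawob' after the early changes, it would undergo only the recent ones:
  rule 3 (unconditioned shift): no change (zigawob)
  rule 4 (vowel merger): zigawob → zigawub
  rule 5 (palatalisation): no change (zigawub)
  ⇒ as a loan: zigawub
Moshoa 'zigawub' matches the loan outcome 'zigawub', not the inherited 'zigewup' — it skipped the early Moshoa changes, so it was borrowed from Gapanen.

borrowed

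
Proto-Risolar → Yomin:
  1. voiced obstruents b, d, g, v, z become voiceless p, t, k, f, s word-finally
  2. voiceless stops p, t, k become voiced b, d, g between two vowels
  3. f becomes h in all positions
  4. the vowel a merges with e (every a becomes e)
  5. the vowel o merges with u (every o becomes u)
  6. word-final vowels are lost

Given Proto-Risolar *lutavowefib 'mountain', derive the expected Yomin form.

ludevuwehip

Yomin: start from *lutavowefib.
  rule 1 (final devoicing): lutavowefib → lutavowefip
  rule 2 (intervocalic voicing): lutavowefip → ludavowefip
  rule 3 (unconditioned shift): ludavowefip → ludavowehip
  rule 4 (vowel merger): ludavowehip → ludevowehip
  rule 5 (vowel merger): ludevowehip → ludevuwehip
  rule 6: no change — ludevuwehip
  ⇒ Yomin ludevuwehip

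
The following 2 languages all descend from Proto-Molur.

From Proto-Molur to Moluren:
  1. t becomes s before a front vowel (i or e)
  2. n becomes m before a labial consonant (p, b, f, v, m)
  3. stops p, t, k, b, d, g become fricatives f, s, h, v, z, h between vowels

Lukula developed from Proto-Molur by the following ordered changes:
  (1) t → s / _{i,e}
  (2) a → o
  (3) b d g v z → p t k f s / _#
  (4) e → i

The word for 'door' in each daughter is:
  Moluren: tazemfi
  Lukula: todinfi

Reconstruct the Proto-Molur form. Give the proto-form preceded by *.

Position 3: Moluren has z, Lukula has d. Lukula preserves d here (none of its changes turn any other segment into d), so the proto-segment is *d.
Position 2: Moluren has a, Lukula has o. Moluren preserves a here (none of its changes turn any other segment into a), so the proto-segment is *a.
Continuing position by position gives *tadenfi; check it forward:
Moluren: start from *tadenfi.
  rule 1: no change — tadenfi
  rule 2 (nasal place assimilation): tadenfi → tademfi
  rule 3 (intervocalic lenition): tademfi → tazemfi
  ⇒ Moluren tazemfi
Lukula: *tadenfi
  tadenfi (rule 1 does not apply)
  tadenfi → todenfi   [vowel merger]
  todenfi (rule 3 does not apply)
  todenfi → todinfi   [vowel merger]
  giving Lukula todinfi.
No other proto-form is consistent with every reflex, so the reconstruction is *tadenfi.

*tadenfi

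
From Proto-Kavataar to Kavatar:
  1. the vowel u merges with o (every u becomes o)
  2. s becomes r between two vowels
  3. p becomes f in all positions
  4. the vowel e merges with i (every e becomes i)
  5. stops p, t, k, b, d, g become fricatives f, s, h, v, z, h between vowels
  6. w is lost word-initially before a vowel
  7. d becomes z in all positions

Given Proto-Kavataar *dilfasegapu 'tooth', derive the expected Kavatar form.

Kavatar: start from *dilfasegapu.
  rule 1 (vowel merger): dilfasegapu → dilfasegapo
  rule 2 (rhotacism): dilfasegapo → dilfaregapo
  rule 3 (unconditioned shift): dilfaregapo → dilfaregafo
  rule 4 (vowel merger): dilfaregafo → dilfarigafo
  rule 5 (intervocalic lenition): dilfarigafo → dilfarihafo
  rule 6: no change — dilfarihafo
  rule 7 (unconditioned shift): dilfarihafo → zilfarihafo
  ⇒ Kavatar zilfarihafo

zilfarihafo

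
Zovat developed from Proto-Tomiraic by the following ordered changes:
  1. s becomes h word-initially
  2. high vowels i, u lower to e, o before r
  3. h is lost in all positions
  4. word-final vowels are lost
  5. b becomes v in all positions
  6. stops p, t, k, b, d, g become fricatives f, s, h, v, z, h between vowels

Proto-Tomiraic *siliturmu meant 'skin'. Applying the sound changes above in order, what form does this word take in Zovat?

Zovat: *siliturmu
  siliturmu → hiliturmu   [debuccalisation]
  hiliturmu → hilitormu   [pre-rhotic lowering]
  hilitormu → ilitormu   [h-loss]
  ilitormu → ilitorm   [apocope]
  ilitorm (rule 5 does not apply)
  ilitorm → ilisorm   [intervocalic lenition]
  giving Zovat ilisorm.

ilisorm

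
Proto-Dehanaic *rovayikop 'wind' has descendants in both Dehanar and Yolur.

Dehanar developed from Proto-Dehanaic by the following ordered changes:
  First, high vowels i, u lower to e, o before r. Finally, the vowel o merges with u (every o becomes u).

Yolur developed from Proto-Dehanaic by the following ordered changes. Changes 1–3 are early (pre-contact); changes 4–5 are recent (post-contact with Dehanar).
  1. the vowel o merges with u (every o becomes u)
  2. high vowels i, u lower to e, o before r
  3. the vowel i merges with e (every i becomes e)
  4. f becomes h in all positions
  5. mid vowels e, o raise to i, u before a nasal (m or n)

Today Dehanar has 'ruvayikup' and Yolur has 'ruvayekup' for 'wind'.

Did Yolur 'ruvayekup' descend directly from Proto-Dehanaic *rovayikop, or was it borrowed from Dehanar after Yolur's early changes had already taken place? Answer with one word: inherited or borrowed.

inherited

If inherited, *rovayikop would pass through all of Yolur's changes:
Yolur: start from *rovayikop.
  rule 1 (vowel merger): rovayikop → ruvayikup
  rule 2: no change — ruvayikup
  rule 3 (vowel merger): ruvayikup → ruvayekup
  rule 4: no change — ruvayekup
  rule 5: no change — ruvayekup
  ⇒ Yolur ruvayekup
If borrowed from Dehanar 'ruvayikup' after the early changes, it would undergo only the recent ones:
  rule 4 (unconditioned shift): no change (ruvayikup)
  rule 5 (pre-nasal raising): no change (ruvayikup)
  ⇒ as a loan: ruvayikup
Yolur 'ruvayekup' matches the inherited outcome exactly, so it is an inherited cognate, not a loan.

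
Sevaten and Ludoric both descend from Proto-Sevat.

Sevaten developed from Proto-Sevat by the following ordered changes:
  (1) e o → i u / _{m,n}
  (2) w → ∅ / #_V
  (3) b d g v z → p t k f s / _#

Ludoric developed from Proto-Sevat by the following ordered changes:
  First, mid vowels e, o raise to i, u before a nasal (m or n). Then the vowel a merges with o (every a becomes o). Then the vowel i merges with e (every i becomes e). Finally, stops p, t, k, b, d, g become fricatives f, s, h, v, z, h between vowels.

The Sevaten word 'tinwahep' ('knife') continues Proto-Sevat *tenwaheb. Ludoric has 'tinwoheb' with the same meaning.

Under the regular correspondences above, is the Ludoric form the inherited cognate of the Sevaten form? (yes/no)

Derive the expected Ludoric reflex of *tenwaheb:
Ludoric: *tenwaheb
  tenwaheb → tinwaheb   [pre-nasal raising]
  tinwaheb → tinwoheb   [vowel merger]
  tinwoheb → tenwoheb   [vowel merger]
  tenwoheb (rule 4 does not apply)
  giving Ludoric tenwoheb.
The regular Ludoric reflex would be 'tenwoheb', but the attested form is 'tinwoheb'. The correspondence is irregular, so they are not cognates (the Ludoric form has a different source).

no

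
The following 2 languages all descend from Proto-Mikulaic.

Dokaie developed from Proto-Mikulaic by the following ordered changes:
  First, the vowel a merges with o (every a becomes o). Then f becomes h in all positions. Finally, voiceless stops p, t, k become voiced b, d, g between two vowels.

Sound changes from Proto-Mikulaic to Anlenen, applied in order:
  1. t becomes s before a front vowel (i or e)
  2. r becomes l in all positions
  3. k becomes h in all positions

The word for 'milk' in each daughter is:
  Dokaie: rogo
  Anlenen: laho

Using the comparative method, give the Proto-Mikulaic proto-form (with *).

*rako

Position 1: Dokaie has r, Anlenen has l. Dokaie preserves r here (none of its changes turn any other segment into r), so the proto-segment is *r.
Position 2: Dokaie has o, Anlenen has a. Anlenen preserves a here (none of its changes turn any other segment into a), so the proto-segment is *a.
Position 3: Dokaie has g, Anlenen has h. Taking the neighbouring segments as reconstructed: Dokaie g could go back to *k or *g; Anlenen h could go back to *k or *h — the one source consistent with every daughter is *k.
The remaining positions agree across the daughters. Check the candidate against every language:
Dokaie: start from *rako.
  rule 1 (vowel merger): rako → roko
  rule 2: no change — roko
  rule 3 (intervocalic voicing): roko → rogo
  ⇒ Dokaie rogo
Anlenen: start from *rako.
  rule 1: no change — rako
  rule 2 (unconditioned shift): rako → lako
  rule 3 (unconditioned shift): lako → laho
  ⇒ Anlenen laho
*rako is the unique common source.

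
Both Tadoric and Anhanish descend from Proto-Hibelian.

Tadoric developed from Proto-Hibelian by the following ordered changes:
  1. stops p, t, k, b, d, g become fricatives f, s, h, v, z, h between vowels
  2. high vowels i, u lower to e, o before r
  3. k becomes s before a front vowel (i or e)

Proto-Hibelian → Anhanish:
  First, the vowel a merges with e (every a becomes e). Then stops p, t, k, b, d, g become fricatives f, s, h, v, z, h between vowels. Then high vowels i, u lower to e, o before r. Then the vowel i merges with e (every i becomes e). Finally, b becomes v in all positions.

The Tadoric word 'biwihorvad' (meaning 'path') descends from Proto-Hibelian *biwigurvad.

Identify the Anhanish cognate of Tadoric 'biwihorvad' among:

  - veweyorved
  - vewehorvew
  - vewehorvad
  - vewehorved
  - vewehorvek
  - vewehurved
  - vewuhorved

Anhanish: *biwigurvad
  biwigurvad → biwigurved   [vowel merger]
  biwigurved → biwihurved   [intervocalic lenition]
  biwihurved → biwihorved   [pre-rhotic lowering]
  biwihorved → bewehorved   [vowel merger]
  bewehorved → vewehorved   [unconditioned shift]
  giving Anhanish vewehorved.
Only 'vewehorved' matches the regular Anhanish development of *biwigurvad.

vewehorved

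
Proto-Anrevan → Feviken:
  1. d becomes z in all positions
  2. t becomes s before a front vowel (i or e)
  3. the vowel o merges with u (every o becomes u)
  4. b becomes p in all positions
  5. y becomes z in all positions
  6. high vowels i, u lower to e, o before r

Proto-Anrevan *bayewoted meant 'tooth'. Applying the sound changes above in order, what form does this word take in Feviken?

pazewusez

Feviken: start from *bayewoted.
  rule 1 (unconditioned shift): bayewoted → bayewotez
  rule 2 (palatalisation): bayewotez → bayewosez
  rule 3 (vowel merger): bayewosez → bayewusez
  rule 4 (unconditioned shift): bayewusez → payewusez
  rule 5 (unconditioned shift): payewusez → pazewusez
  rule 6: no change — pazewusez
  ⇒ Feviken pazewusez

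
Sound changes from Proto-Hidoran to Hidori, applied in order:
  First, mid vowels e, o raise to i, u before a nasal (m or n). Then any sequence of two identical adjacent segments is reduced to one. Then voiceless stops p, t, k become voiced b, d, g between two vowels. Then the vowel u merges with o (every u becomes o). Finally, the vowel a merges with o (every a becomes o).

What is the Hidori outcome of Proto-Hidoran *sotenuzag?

Hidori: *sotenuzag
  sotenuzag → sotinuzag   [pre-nasal raising]
  sotinuzag (rule 2 does not apply)
  sotinuzag → sodinuzag   [intervocalic voicing]
  sodinuzag → sodinozag   [vowel merger]
  sodinozag → sodinozog   [vowel merger]
  giving Hidori sodinozog.

sodinozog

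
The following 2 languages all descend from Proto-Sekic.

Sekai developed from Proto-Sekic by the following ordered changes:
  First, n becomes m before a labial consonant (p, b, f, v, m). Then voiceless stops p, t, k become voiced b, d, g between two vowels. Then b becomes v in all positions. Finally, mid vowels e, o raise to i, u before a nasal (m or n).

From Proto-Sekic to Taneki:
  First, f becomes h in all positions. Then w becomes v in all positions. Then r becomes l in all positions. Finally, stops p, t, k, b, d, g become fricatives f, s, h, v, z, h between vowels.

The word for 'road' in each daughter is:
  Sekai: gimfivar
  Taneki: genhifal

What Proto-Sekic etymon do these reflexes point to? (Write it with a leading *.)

*genfipar

Position 8: Sekai has r, Taneki has l. Sekai preserves r here (none of its changes turn any other segment into r), so the proto-segment is *r.
Position 6: Sekai has v, Taneki has f. In Taneki, f can only continue *p, so the proto-segment is *p.
This points to *genfipar. Verify forward in each daughter:
Sekai: *genfipar > gemfipar > gemfibar > gemfivar > gimfivar  (by nasal place assimilation, intervocalic voicing, unconditioned shift, pre-nasal raising)
Taneki: start from *genfipar.
  rule 1 (unconditioned shift): genfipar → genhipar
  rule 2: no change — genhipar
  rule 3 (unconditioned shift): genhipar → genhipal
  rule 4 (intervocalic lenition): genhipal → genhifal
  ⇒ Taneki genhifal
Only *genfipar yields all of Sekai gimfivar, Taneki genhifal.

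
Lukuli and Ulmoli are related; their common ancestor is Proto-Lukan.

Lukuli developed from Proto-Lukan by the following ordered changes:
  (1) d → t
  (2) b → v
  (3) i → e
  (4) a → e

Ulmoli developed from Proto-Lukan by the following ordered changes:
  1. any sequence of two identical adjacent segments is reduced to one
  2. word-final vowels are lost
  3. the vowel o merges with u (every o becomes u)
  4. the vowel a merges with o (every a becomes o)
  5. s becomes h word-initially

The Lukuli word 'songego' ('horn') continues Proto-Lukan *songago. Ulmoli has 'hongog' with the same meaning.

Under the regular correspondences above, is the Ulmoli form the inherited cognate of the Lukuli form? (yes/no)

Derive the expected Ulmoli reflex of *songago:
Ulmoli: start from *songago.
  rule 1: no change — songago
  rule 2 (apocope): songago → songag
  rule 3 (vowel merger): songag → sungag
  rule 4 (vowel merger): sungag → sungog
  rule 5 (debuccalisation): sungog → hungog
  ⇒ Ulmoli hungog
The regular Ulmoli reflex would be 'hungog', but the attested form is 'hongog'. The correspondence is irregular, so they are not cognates (the Ulmoli form has a different source).

no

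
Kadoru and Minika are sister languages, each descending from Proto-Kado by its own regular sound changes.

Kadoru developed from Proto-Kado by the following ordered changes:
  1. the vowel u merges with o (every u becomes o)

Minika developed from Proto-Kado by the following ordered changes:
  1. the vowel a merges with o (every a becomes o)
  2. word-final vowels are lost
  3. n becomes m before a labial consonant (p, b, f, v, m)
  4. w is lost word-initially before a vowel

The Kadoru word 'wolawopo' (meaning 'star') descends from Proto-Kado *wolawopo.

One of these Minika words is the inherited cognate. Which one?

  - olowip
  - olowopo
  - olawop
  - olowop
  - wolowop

olowop

Minika: start from *wolawopo.
  rule 1 (vowel merger): wolawopo → wolowopo
  rule 2 (apocope): wolowopo → wolowop
  rule 3: no change — wolowop
  rule 4 (glide loss): wolowop → olowop
  ⇒ Minika olowop
Among the options, 'olowop' alone shows every Minika change applied in order.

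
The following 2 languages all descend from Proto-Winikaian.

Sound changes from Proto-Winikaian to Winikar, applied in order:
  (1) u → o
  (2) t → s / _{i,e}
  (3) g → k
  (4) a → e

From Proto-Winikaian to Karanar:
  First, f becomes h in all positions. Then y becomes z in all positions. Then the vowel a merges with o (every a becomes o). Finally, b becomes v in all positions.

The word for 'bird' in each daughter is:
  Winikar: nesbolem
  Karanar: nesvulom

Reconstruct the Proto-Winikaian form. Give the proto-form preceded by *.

Position 5: Winikar has o, Karanar has u. Karanar preserves u here (none of its changes turn any other segment into u), so the proto-segment is *u.
Position 7: Winikar has e, Karanar has o. Taking the neighbouring segments as reconstructed: Winikar e could go back to *a or *e; Karanar o could go back to *a or *o — the one source consistent with every daughter is *a.
Position 4: Winikar has b, Karanar has v. Winikar preserves b here (none of its changes turn any other segment into b), so the proto-segment is *b.
The remaining positions agree across the daughters. Check the candidate against every language:
Winikar: start from *nesbulam.
  rule 1 (vowel merger): nesbulam → nesbolam
  rule 2: no change — nesbolam
  rule 3: no change — nesbolam
  rule 4 (vowel merger): nesbolam → nesbolem
  ⇒ Winikar nesbolem
Karanar: *nesbulam > nesbulom > nesvulom  (by vowel merger, unconditioned shift)
No other proto-form is consistent with every reflex, so the reconstruction is *nesbulam.

*nesbulam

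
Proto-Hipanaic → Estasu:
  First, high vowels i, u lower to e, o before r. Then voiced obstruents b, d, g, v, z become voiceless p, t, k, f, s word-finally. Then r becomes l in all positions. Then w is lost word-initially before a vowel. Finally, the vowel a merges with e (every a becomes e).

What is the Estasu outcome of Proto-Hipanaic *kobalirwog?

kobelelwok

Estasu: *kobalirwog > kobalerwog > kobalerwok > kobalelwok > kobelelwok  (by pre-rhotic lowering, final devoicing, unconditioned shift, vowel merger)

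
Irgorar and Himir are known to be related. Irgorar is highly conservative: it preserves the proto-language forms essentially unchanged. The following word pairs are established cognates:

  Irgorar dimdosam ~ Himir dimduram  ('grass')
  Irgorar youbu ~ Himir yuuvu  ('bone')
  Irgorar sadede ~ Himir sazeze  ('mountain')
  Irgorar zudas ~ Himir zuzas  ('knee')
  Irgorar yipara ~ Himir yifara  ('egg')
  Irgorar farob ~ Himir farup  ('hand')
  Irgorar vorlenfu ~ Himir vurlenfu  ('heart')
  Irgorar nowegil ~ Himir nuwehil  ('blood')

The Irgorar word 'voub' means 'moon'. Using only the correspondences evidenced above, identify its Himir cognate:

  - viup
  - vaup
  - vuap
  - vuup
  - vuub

youbu ~ yuuvu — Irgorar o corresponds to Himir u after a consonant, before a back vowel.
farob ~ farup — Irgorar b corresponds to Himir p word-finally.
Applying these to Irgorar 'voub':
  voub → vuub   (o→u after a consonant, before a back vowel)
  vuub → vuup   (b→p word-finally)
So the Himir cognate is 'vuup'.

vuup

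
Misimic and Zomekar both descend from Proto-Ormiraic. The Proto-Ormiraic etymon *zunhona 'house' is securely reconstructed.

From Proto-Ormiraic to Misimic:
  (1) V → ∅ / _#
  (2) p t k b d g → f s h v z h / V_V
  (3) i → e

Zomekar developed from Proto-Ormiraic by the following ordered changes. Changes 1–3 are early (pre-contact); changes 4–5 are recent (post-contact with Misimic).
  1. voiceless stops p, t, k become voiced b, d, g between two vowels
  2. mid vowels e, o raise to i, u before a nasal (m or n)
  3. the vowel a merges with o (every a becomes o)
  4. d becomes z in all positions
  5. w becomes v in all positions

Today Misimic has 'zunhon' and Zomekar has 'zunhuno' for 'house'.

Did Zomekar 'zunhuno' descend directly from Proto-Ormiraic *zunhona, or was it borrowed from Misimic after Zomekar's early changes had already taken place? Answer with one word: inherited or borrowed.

If inherited, *zunhona would pass through all of Zomekar's changes:
Zomekar: *zunhona > zunhuna > zunhuno  (by pre-nasal raising, vowel merger)
If borrowed from Misimic 'zunhon' after the early changes, it would undergo only the recent ones:
  rule 4 (unconditioned shift): no change (zunhon)
  rule 5 (unconditioned shift): no change (zunhon)
  ⇒ as a loan: zunhon
Zomekar 'zunhuno' matches the inherited outcome exactly, so it is an inherited cognate, not a loan.

inherited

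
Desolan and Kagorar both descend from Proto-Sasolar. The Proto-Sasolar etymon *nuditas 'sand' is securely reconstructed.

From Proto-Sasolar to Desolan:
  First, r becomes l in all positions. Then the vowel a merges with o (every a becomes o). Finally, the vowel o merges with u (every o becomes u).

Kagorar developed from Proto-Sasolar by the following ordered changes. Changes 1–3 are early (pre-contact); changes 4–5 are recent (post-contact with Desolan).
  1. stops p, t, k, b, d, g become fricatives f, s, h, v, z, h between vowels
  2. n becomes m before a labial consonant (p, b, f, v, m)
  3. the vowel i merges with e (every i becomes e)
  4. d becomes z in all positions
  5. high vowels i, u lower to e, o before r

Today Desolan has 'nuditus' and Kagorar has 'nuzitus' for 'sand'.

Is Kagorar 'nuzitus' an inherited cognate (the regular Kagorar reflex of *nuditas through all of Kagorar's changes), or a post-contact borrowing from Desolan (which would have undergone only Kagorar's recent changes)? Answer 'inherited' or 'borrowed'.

borrowed

If inherited, *nuditas would pass through all of Kagorar's changes:
Kagorar: *nuditas
  nuditas → nuzisas   [intervocalic lenition]
  nuzisas (rule 2 does not apply)
  nuzisas → nuzesas   [vowel merger]
  nuzesas (rule 4 does not apply)
  nuzesas (rule 5 does not apply)
  giving Kagorar nuzesas.
If borrowed from Desolan 'nuditus' after the early changes, it would undergo only the recent ones:
  rule 4 (unconditioned shift): nuditus → nuzitus
  rule 5 (pre-rhotic lowering): no change (nuzitus)
  ⇒ as a loan: nuzitus
Kagorar 'nuzitus' matches the loan outcome 'nuzitus', not the inherited 'nuzesas' — it skipped the early Kagorar changes, so it was borrowed from Desolan.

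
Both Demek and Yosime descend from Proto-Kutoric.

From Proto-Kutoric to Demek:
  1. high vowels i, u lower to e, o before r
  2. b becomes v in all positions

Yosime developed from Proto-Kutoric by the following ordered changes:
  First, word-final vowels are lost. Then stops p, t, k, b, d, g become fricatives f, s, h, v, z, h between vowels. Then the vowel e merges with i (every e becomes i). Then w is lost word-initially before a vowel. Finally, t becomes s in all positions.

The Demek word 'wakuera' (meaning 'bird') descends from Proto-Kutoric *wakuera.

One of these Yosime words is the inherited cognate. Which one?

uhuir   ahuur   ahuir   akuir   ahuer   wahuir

ahuir

Yosime: *wakuera > wakuer > wahuer > wahuir > ahuir  (by apocope, intervocalic lenition, vowel merger, glide loss)
Only 'ahuir' matches the regular Yosime development of *wakuera.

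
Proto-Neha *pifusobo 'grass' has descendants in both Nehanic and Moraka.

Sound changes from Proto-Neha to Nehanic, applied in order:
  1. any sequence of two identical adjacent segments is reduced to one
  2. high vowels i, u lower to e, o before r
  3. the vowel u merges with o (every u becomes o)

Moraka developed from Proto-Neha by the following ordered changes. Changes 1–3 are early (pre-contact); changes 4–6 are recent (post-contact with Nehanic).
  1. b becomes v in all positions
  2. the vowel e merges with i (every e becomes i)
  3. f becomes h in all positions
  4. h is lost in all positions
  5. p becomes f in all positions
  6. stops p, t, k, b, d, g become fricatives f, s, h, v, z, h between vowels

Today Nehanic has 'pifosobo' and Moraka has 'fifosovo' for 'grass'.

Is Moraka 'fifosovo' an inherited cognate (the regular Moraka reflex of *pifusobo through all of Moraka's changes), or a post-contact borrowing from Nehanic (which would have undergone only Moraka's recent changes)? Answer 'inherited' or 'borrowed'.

If inherited, *pifusobo would pass through all of Moraka's changes:
Moraka: start from *pifusobo.
  rule 1 (unconditioned shift): pifusobo → pifusovo
  rule 2: no change — pifusovo
  rule 3 (unconditioned shift): pifusovo → pihusovo
  rule 4 (h-loss): pihusovo → piusovo
  rule 5 (unconditioned shift): piusovo → fiusovo
  rule 6: no change — fiusovo
  ⇒ Moraka fiusovo
If borrowed from Nehanic 'pifosobo' after the early changes, it would undergo only the recent ones:
  rule 4 (h-loss): no change (pifosobo)
  rule 5 (unconditioned shift): pifosobo → fifosobo
  rule 6 (intervocalic lenition): fifosobo → fifosovo
  ⇒ as a loan: fifosovo
Moraka 'fifosovo' matches the loan outcome 'fifosovo', not the inherited 'fiusovo' — it skipped the early Moraka changes, so it was borrowed from Nehanic.

borrowed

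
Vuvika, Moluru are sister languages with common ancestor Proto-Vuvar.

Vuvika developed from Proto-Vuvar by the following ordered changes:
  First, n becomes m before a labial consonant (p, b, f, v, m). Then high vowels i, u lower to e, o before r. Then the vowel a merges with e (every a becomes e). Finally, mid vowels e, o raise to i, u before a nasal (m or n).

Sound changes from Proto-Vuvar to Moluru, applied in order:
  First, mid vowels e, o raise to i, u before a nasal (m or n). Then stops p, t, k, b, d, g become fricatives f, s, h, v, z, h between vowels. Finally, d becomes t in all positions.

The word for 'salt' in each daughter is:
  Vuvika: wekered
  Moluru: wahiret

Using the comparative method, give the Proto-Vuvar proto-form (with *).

Position 7: Vuvika has d, Moluru has t. Vuvika preserves d here (none of its changes turn any other segment into d), so the proto-segment is *d.
Position 4: Vuvika has e, Moluru has i. Taking the neighbouring segments as reconstructed: Vuvika e could go back to *a or *e or *i; Moluru i can only go back to *i — the one source consistent with every daughter is *i.
Position 2: Vuvika has e, Moluru has a. Moluru preserves a here (none of its changes turn any other segment into a), so the proto-segment is *a.
This points to *wakired. Verify forward in each daughter:
Vuvika: *wakired > wakered > wekered  (by pre-rhotic lowering, vowel merger)
Moluru: start from *wakired.
  rule 1: no change — wakired
  rule 2 (intervocalic lenition): wakired → wahired
  rule 3 (unconditioned shift): wahired → wahiret
  ⇒ Moluru wahiret
*wakired is the unique common source.

*wakired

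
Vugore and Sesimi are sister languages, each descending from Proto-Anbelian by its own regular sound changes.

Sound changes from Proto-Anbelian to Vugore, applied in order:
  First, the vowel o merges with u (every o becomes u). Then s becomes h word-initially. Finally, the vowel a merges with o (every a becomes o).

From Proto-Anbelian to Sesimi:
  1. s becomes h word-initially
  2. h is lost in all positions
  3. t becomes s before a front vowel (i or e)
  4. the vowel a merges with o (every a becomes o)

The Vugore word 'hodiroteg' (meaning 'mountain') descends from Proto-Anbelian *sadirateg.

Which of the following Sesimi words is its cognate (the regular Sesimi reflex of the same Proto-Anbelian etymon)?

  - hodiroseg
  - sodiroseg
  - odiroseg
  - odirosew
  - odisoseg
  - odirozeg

odiroseg

Sesimi: *sadirateg > hadirateg > adirateg > adiraseg > odiroseg  (by debuccalisation, h-loss, palatalisation, vowel merger)
The other candidates each miss or misapply at least one Sesimi change.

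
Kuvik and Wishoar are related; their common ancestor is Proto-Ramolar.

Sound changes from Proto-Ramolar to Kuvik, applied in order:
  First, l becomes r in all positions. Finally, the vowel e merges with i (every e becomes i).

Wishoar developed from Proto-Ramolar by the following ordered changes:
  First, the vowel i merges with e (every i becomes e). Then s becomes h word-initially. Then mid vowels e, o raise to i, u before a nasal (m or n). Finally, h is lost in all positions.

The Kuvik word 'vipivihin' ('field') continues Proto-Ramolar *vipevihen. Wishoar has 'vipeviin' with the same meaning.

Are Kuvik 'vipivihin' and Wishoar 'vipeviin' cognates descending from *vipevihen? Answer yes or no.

Derive the expected Wishoar reflex of *vipevihen:
Wishoar: *vipevihen > vepevehen > vepevehin > vepevein  (by vowel merger, pre-nasal raising, h-loss)
The regular Wishoar reflex would be 'vepevein', but the attested form is 'vipeviin'. The correspondence is irregular, so they are not cognates (the Wishoar form has a different source).

no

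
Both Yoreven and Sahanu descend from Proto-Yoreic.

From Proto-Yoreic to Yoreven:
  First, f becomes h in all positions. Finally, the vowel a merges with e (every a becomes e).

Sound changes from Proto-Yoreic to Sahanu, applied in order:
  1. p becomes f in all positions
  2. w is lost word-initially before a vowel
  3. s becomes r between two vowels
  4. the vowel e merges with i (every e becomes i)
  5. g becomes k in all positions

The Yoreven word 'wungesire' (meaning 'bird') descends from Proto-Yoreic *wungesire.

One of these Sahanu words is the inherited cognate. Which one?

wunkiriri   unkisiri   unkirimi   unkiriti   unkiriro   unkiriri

unkiriri

Sahanu: *wungesire > ungesire > ungerire > ungiriri > unkiriri  (by glide loss, rhotacism, vowel merger, unconditioned shift)
Only 'unkiriri' matches the regular Sahanu development of *wungesire.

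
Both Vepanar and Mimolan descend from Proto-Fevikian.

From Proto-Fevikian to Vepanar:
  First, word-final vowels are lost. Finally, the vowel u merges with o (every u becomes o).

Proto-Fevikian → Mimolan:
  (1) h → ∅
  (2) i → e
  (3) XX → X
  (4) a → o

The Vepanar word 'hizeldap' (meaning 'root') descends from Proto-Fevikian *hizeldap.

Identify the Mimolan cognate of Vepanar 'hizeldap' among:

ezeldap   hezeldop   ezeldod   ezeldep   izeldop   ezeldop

Mimolan: *hizeldap > izeldap > ezeldap > ezeldop  (by h-loss, vowel merger, vowel merger)

ezeldop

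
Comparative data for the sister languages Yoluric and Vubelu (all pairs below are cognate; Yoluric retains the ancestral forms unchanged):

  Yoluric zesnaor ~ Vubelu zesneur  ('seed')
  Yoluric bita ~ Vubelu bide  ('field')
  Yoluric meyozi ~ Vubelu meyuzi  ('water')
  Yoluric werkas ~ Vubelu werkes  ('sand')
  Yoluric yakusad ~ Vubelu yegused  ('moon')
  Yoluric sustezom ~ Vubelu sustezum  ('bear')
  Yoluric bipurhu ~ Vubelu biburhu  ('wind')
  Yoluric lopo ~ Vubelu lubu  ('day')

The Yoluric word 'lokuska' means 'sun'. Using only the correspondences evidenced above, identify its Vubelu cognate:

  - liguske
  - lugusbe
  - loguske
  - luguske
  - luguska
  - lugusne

luguske

meyozi ~ meyuzi — Yoluric o corresponds to Vubelu u after a consonant, before a consonant other than r, m, n, p, b, f, v.
yakusad ~ yegused — Yoluric k corresponds to Vubelu g between vowels (before a back vowel).
bita ~ bide — Yoluric a corresponds to Vubelu e word-finally.
Applying these to Yoluric 'lokuska':
  lokuska → lukuska   (o→u after a consonant, before a consonant other than r, m, n, p, b, f, v)
  lukuska → luguska   (k→g between vowels (before a back vowel))
  luguska → luguske   (a→e word-finally)
So the Vubelu cognate is 'luguske'.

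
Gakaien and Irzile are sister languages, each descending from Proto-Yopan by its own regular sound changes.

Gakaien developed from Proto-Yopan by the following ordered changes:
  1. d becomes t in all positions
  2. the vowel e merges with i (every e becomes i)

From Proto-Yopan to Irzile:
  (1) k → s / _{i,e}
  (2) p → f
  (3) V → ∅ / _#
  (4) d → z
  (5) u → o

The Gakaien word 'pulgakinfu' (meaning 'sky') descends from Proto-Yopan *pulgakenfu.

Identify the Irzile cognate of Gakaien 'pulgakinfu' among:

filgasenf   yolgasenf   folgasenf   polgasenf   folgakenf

Irzile: *pulgakenfu > pulgasenfu > fulgasenfu > fulgasenf > folgasenf  (by palatalisation, unconditioned shift, apocope, vowel merger)

folgasenf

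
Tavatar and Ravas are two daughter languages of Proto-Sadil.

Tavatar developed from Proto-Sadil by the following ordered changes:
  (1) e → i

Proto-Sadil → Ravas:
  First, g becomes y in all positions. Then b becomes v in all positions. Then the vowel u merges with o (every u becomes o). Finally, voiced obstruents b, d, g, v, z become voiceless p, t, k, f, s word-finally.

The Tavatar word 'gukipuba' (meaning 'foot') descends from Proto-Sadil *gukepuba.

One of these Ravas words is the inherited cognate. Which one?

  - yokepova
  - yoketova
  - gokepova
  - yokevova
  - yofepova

yokepova

Ravas: *gukepuba > yukepuba > yukepuva > yokepova  (by unconditioned shift, unconditioned shift, vowel merger)
Only 'yokepova' matches the regular Ravas development of *gukepuba.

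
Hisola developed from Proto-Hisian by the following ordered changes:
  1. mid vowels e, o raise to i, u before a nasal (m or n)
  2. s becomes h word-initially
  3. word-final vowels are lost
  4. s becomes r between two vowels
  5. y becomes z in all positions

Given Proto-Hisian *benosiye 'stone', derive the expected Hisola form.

binoriz

Hisola: *benosiye
  benosiye → binosiye   [pre-nasal raising]
  binosiye (rule 2 does not apply)
  binosiye → binosiy   [apocope]
  binosiy → binoriy   [rhotacism]
  binoriy → binoriz   [unconditioned shift]
  giving Hisola binoriz.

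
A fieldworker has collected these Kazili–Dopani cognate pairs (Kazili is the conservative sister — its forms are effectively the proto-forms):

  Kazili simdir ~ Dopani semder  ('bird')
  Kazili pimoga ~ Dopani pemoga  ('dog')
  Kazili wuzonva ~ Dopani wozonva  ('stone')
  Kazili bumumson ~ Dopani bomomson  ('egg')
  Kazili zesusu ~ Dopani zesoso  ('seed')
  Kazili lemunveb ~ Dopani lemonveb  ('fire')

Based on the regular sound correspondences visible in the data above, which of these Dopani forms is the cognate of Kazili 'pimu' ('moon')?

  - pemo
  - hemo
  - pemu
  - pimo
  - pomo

simdir ~ semder, pimoga ~ pemoga — Kazili i corresponds to Dopani e after a consonant, before a nasal.
zesusu ~ zesoso — Kazili u corresponds to Dopani o word-finally.
Applying these to Kazili 'pimu':
  pimu → pemu   (i→e after a consonant, before a nasal)
  pemu → pemo   (u→o word-finally)
So the Dopani cognate is 'pemo'.

pemo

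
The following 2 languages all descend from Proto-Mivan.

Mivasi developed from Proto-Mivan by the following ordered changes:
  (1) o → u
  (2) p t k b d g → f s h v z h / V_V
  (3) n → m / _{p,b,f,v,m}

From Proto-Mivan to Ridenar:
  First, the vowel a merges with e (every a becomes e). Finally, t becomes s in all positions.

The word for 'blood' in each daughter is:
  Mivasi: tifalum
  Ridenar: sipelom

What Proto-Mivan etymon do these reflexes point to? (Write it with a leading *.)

Position 1: Mivasi has t, Ridenar has s. Mivasi preserves t here (none of its changes turn any other segment into t), so the proto-segment is *t.
Position 3: Mivasi has f, Ridenar has p. Ridenar preserves p here (none of its changes turn any other segment into p), so the proto-segment is *p.
Position 4: Mivasi has a, Ridenar has e. Mivasi preserves a here (none of its changes turn any other segment into a), so the proto-segment is *a.
Verify the candidate proto-form against each daughter:
Mivasi: start from *tipalom.
  rule 1 (vowel merger): tipalom → tipalum
  rule 2 (intervocalic lenition): tipalum → tifalum
  rule 3: no change — tifalum
  ⇒ Mivasi tifalum
Ridenar: *tipalom > tipelom > sipelom  (by vowel merger, unconditioned shift)
No other proto-form is consistent with every reflex, so the reconstruction is *tipalom.

*tipalom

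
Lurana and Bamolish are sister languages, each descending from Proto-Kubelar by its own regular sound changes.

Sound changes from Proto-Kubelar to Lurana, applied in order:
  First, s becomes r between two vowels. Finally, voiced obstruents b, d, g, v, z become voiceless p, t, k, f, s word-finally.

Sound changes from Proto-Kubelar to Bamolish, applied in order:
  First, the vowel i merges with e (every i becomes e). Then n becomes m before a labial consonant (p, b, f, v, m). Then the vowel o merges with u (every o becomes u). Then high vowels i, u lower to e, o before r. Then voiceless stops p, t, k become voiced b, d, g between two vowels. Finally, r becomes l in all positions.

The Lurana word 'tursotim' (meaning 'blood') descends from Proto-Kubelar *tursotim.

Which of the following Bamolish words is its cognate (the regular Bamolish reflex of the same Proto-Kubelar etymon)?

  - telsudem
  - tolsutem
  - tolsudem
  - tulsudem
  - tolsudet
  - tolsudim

Bamolish: *tursotim > tursotem > tursutem > torsutem > torsudem > tolsudem  (by vowel merger, vowel merger, pre-rhotic lowering, intervocalic voicing, unconditioned shift)

tolsudem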